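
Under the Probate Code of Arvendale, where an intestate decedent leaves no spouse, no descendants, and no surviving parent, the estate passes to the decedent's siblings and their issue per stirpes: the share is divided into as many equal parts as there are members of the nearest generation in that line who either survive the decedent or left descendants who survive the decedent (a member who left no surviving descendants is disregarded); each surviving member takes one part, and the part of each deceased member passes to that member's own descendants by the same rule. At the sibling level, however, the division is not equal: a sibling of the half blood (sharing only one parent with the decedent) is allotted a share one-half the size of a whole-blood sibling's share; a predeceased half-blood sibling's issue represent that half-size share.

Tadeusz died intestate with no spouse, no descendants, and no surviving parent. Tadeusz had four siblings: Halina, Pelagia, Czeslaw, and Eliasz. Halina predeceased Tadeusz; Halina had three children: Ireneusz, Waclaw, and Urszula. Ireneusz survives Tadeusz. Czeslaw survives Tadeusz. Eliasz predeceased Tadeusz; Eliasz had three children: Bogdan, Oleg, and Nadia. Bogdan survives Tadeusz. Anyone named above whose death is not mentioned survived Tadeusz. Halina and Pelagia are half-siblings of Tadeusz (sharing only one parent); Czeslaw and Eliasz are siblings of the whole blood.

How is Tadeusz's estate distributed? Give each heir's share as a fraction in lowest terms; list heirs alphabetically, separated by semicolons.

Bogdan 1/9; Czeslaw 1/3; Ireneusz 1/18; Nadia 1/9; Oleg 1/9; Pelagia 1/6; Urszula 1/18; Waclaw 1/18

No spouse, descendants, or parent survives, so the estate passes to Tadeusz's siblings per stirpes.
Half-blood siblings count for one-half the weight of whole-blood siblings at the initial division.
Dividing 1 in proportion to weights (total weight 3): Halina (weight 1/2) → 1/6; Pelagia (weight 1/2) → 1/6; Czeslaw (weight 1) → 1/3; Eliasz (weight 1) → 1/3.
Halina predeceased; the 1/6 allotted to Halina's branch passes to Halina's issue by representation.
The 1/6 is divided into 3 equal shares of 1/18 among Ireneusz, Waclaw, Urszula.
Ireneusz is living and takes 1/18.
Waclaw is living and takes 1/18.
Urszula is living and takes 1/18.
Pelagia is living and takes 1/6.
Czeslaw is living and takes 1/3.
Eliasz predeceased; the 1/3 allotted to Eliasz's branch passes to Eliasz's issue by representation.
The 1/3 is divided into 3 equal shares of 1/9 among Bogdan, Oleg, Nadia.
Bogdan is living and takes 1/9.
Oleg is living and takes 1/9.
Nadia is living and takes 1/9.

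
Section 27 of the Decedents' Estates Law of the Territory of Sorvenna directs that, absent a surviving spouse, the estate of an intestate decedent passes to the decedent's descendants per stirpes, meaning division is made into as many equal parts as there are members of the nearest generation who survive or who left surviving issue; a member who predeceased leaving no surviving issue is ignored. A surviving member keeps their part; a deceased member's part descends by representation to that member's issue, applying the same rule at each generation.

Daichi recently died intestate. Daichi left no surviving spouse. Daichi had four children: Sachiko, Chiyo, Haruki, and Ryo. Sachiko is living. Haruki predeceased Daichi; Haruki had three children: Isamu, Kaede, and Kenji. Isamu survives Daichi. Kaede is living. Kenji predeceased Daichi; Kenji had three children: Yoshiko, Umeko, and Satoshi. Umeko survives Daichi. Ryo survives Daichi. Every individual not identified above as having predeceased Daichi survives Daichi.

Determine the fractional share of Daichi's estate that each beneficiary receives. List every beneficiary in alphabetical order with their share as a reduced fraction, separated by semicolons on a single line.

Chiyo 1/4; Isamu 1/12; Kaede 1/12; Ryo 1/4; Sachiko 1/4; Satoshi 1/36; Umeko 1/36; Yoshiko 1/36

There is no surviving spouse, so the entire estate passes to Daichi's descendants per stirpes.
The estate is divided into 4 equal shares of 1/4 among Sachiko, Chiyo, Haruki, Ryo.
Sachiko is living and takes 1/4.
Chiyo is living and takes 1/4.
Haruki predeceased; the 1/4 allotted to Haruki's branch passes to Haruki's issue by representation.
The 1/4 is divided into 3 equal shares of 1/12 among Isamu, Kaede, Kenji.
Isamu is living and takes 1/12.
Kaede is living and takes 1/12.
Kenji predeceased; the 1/12 allotted to Kenji's branch passes to Kenji's issue by representation.
The 1/12 is divided into 3 equal shares of 1/36 among Yoshiko, Umeko, Satoshi.
Yoshiko is living and takes 1/36.
Umeko is living and takes 1/36.
Satoshi is living and takes 1/36.
Ryo is living and takes 1/4.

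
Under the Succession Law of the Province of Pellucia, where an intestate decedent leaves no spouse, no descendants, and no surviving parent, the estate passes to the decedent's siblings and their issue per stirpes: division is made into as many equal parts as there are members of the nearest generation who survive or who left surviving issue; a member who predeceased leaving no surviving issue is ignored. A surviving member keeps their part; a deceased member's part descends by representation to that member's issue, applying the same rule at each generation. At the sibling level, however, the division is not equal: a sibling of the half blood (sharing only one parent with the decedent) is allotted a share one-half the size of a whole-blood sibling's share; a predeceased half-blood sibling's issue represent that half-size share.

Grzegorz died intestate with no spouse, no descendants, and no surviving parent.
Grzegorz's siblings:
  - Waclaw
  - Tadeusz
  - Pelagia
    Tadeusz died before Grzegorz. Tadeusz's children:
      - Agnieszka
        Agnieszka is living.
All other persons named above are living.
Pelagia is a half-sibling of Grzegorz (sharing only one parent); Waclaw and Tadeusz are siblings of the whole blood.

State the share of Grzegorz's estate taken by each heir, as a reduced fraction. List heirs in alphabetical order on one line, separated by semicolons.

Agnieszka 2/5; Pelagia 1/5; Waclaw 2/5

No spouse, descendants, or parent survives, so the estate passes to Grzegorz's siblings per stirpes.
Half-blood siblings count for one-half the weight of whole-blood siblings at the initial division.
Dividing 1 in proportion to weights (total weight 5/2): Waclaw (weight 1) → 2/5; Tadeusz (weight 1) → 2/5; Pelagia (weight 1/2) → 1/5.
Waclaw is living and takes 2/5.
Tadeusz predeceased; the 2/5 allotted to Tadeusz's branch passes to Tadeusz's issue by representation.
Agnieszka is the sole taker at this level and receives the full 2/5.
Pelagia is living and takes 1/5.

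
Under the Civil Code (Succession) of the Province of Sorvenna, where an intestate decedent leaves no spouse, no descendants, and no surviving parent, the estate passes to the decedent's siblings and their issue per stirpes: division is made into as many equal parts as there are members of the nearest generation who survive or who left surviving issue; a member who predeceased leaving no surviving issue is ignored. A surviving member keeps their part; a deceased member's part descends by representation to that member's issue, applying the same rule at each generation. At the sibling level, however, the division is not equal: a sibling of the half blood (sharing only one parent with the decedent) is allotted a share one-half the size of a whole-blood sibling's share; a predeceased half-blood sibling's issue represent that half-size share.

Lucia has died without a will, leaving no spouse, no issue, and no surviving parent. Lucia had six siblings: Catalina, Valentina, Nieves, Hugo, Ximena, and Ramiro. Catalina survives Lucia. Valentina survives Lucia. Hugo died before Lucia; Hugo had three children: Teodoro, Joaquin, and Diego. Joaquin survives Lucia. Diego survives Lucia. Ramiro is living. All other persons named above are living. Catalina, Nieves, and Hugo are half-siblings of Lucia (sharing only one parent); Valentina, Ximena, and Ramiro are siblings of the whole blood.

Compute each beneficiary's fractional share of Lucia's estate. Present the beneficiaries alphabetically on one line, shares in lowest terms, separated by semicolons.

Catalina 1/9; Diego 1/27; Joaquin 1/27; Nieves 1/9; Ramiro 2/9; Teodoro 1/27; Valentina 2/9; Ximena 2/9

No spouse, descendants, or parent survives, so the estate passes to Lucia's siblings per stirpes.
Half-blood siblings count for one-half the weight of whole-blood siblings at the initial division.
Dividing 1 in proportion to weights (total weight 9/2): Catalina (weight 1/2) → 1/9; Valentina (weight 1) → 2/9; Nieves (weight 1/2) → 1/9; Hugo (weight 1/2) → 1/9; Ximena (weight 1) → 2/9; Ramiro (weight 1) → 2/9.
Catalina is living and takes 1/9.
Valentina is living and takes 2/9.
Nieves is living and takes 1/9.
Hugo predeceased; the 1/9 allotted to Hugo's branch passes to Hugo's issue by representation.
The 1/9 is divided into 3 equal shares of 1/27 among Teodoro, Joaquin, Diego.
Teodoro is living and takes 1/27.
Joaquin is living and takes 1/27.
Diego is living and takes 1/27.
Ximena is living and takes 2/9.
Ramiro is living and takes 2/9.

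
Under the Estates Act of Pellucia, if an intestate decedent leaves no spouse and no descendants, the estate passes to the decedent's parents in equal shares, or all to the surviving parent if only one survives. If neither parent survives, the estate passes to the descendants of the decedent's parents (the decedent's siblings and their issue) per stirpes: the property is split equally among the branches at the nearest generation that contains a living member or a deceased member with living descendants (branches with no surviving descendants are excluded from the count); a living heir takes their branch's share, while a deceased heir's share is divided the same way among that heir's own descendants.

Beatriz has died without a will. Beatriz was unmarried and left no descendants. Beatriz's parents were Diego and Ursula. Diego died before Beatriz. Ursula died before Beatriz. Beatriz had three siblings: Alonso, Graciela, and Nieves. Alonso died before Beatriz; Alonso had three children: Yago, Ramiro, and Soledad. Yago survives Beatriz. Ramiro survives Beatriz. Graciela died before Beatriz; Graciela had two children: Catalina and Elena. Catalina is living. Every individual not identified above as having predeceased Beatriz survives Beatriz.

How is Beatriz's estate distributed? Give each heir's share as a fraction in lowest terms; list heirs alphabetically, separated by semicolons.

Catalina 1/6; Elena 1/6; Nieves 1/3; Ramiro 1/9; Soledad 1/9; Yago 1/9

Neither parent survives and there are no descendants, so the estate passes to Beatriz's siblings and their issue per stirpes.
The estate is divided into 3 equal shares of 1/3 among Alonso, Graciela, Nieves.
Alonso predeceased; the 1/3 allotted to Alonso's branch passes to Alonso's issue by representation.
The 1/3 is divided into 3 equal shares of 1/9 among Yago, Ramiro, Soledad.
Yago is living and takes 1/9.
Ramiro is living and takes 1/9.
Soledad is living and takes 1/9.
Graciela predeceased; the 1/3 allotted to Graciela's branch passes to Graciela's issue by representation.
The 1/3 is divided into 2 equal shares of 1/6 among Catalina, Elena.
Catalina is living and takes 1/6.
Elena is living and takes 1/6.
Nieves is living and takes 1/3.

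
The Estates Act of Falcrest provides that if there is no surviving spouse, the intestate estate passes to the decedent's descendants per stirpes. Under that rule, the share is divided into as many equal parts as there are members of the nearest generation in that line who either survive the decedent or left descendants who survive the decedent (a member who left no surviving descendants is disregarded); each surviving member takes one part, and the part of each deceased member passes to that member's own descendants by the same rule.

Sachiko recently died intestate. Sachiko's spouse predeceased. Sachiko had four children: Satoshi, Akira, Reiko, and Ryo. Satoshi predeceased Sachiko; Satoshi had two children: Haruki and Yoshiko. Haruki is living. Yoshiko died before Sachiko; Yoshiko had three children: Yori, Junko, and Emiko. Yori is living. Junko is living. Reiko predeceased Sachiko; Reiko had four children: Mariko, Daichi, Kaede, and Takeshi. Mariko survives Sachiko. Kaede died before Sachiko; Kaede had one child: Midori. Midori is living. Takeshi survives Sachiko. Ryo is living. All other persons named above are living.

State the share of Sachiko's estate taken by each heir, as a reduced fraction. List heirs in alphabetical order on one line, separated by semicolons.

Akira 1/4; Daichi 1/16; Emiko 1/24; Haruki 1/8; Junko 1/24; Mariko 1/16; Midori 1/16; Ryo 1/4; Takeshi 1/16; Yori 1/24

There is no surviving spouse, so the entire estate passes to Sachiko's descendants per stirpes.
The estate is divided into 4 equal shares of 1/4 among Satoshi, Akira, Reiko, Ryo.
Satoshi predeceased; the 1/4 allotted to Satoshi's branch passes to Satoshi's issue by representation.
The 1/4 is divided into 2 equal shares of 1/8 among Haruki, Yoshiko.
Haruki is living and takes 1/8.
Yoshiko predeceased; the 1/8 allotted to Yoshiko's branch passes to Yoshiko's issue by representation.
The 1/8 is divided into 3 equal shares of 1/24 among Yori, Junko, Emiko.
Yori is living and takes 1/24.
Junko is living and takes 1/24.
Emiko is living and takes 1/24.
Akira is living and takes 1/4.
Reiko predeceased; the 1/4 allotted to Reiko's branch passes to Reiko's issue by representation.
The 1/4 is divided into 4 equal shares of 1/16 among Mariko, Daichi, Kaede, Takeshi.
Mariko is living and takes 1/16.
Daichi is living and takes 1/16.
Kaede predeceased; the 1/16 allotted to Kaede's branch passes to Kaede's issue by representation.
Midori is the sole taker at this level and receives the full 1/16.
Takeshi is living and takes 1/16.
Ryo is living and takes 1/4.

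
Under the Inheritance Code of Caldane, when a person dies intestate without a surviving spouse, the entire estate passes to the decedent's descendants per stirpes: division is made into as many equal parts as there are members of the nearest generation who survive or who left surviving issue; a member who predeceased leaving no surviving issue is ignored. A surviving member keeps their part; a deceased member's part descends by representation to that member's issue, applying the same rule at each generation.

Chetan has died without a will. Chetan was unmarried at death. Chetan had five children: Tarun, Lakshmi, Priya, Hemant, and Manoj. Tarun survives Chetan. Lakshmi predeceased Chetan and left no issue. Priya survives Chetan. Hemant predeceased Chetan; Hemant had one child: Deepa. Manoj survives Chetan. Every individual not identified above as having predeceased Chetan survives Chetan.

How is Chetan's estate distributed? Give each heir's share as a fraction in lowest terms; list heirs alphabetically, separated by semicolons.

Deepa 1/4; Manoj 1/4; Priya 1/4; Tarun 1/4

There is no surviving spouse, so the entire estate passes to Chetan's descendants per stirpes.
Lakshmi left no surviving issue, so that branch lapses and is disregarded.
The estate is divided into 4 equal shares of 1/4 among Tarun, Priya, Hemant, Manoj.
Tarun is living and takes 1/4.
Priya is living and takes 1/4.
Hemant predeceased; the 1/4 allotted to Hemant's branch passes to Hemant's issue by representation.
Deepa is the sole taker at this level and receives the full 1/4.
Manoj is living and takes 1/4.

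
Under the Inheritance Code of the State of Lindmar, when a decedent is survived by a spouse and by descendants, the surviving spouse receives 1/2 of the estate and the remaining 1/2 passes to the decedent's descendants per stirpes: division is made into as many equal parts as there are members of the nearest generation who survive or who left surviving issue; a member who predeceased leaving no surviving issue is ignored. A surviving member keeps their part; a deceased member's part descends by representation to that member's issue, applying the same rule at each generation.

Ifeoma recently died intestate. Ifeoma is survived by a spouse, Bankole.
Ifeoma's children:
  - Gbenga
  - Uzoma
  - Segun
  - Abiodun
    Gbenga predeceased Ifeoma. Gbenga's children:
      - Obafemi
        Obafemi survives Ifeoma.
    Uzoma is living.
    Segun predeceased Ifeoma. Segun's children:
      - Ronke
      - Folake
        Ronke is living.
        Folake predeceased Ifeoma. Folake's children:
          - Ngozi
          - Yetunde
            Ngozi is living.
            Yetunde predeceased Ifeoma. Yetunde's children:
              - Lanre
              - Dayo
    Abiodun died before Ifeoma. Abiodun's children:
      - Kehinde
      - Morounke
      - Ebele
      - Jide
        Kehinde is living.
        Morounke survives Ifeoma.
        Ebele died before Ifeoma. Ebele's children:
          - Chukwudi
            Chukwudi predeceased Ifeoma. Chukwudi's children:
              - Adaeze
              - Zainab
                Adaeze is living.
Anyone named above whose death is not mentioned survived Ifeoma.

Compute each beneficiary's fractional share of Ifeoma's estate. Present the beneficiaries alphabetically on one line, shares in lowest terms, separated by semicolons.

Bankole, as surviving spouse, takes 1/2.
The remaining 1/2 passes to Ifeoma's descendants per stirpes.
The 1/2 is divided into 4 equal shares of 1/8 among Gbenga, Uzoma, Segun, Abiodun.
Gbenga predeceased; the 1/8 allotted to Gbenga's branch passes to Gbenga's issue by representation.
Obafemi is the sole taker at this level and receives the full 1/8.
Uzoma is living and takes 1/8.
Segun predeceased; the 1/8 allotted to Segun's branch passes to Segun's issue by representation.
The 1/8 is divided into 2 equal shares of 1/16 among Ronke, Folake.
Ronke is living and takes 1/16.
Folake predeceased; the 1/16 allotted to Folake's branch passes to Folake's issue by representation.
The 1/16 is divided into 2 equal shares of 1/32 among Ngozi, Yetunde.
Ngozi is living and takes 1/32.
Yetunde predeceased; the 1/32 allotted to Yetunde's branch passes to Yetunde's issue by representation.
The 1/32 is divided into 2 equal shares of 1/64 among Lanre, Dayo.
Lanre is living and takes 1/64.
Dayo is living and takes 1/64.
Abiodun predeceased; the 1/8 allotted to Abiodun's branch passes to Abiodun's issue by representation.
The 1/8 is divided into 4 equal shares of 1/32 among Kehinde, Morounke, Ebele, Jide.
Kehinde is living and takes 1/32.
Morounke is living and takes 1/32.
Ebele predeceased; the 1/32 allotted to Ebele's branch passes to Ebele's issue by representation.
Chukwudi's line is the sole branch at this level, so the full 1/32 passes to Chukwudi's issue by representation.
The 1/32 is divided into 2 equal shares of 1/64 among Adaeze, Zainab.
Adaeze is living and takes 1/64.
Zainab is living and takes 1/64.
Jide is living and takes 1/32.

Adaeze 1/64; Bankole 1/2; Dayo 1/64; Jide 1/32; Kehinde 1/32; Lanre 1/64; Morounke 1/32; Ngozi 1/32; Obafemi 1/8; Ronke 1/16; Uzoma 1/8; Zainab 1/64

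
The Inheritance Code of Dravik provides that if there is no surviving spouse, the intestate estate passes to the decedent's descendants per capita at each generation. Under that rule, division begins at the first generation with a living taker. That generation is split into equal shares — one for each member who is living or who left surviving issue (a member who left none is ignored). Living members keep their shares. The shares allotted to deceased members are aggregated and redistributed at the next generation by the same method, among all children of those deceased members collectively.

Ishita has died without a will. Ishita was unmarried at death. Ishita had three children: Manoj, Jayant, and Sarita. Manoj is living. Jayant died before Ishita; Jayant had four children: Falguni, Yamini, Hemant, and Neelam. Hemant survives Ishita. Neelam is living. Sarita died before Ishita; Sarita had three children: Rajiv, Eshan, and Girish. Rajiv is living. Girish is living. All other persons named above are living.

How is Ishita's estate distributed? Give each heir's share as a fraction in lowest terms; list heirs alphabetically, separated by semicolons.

There is no surviving spouse, so the entire estate passes to Ishita's descendants per capita at each generation.
At generation 1 (Manoj, Jayant, Sarita) there are 3 shares of (1)/3 = 1/3 each.
Living: Manoj — each takes 1/3.
Deceased: Jayant and Sarita. Their combined 2/3 is pooled and carried to generation 2.
At generation 2 (Falguni, Yamini, Hemant, Neelam, Rajiv, Eshan, Girish) there are 7 shares of (2/3)/7 = 2/21 each.
Living: Falguni, Yamini, Hemant, Neelam, Rajiv, Eshan, and Girish — each takes 2/21.

Eshan 2/21; Falguni 2/21; Girish 2/21; Hemant 2/21; Manoj 1/3; Neelam 2/21; Rajiv 2/21; Yamini 2/21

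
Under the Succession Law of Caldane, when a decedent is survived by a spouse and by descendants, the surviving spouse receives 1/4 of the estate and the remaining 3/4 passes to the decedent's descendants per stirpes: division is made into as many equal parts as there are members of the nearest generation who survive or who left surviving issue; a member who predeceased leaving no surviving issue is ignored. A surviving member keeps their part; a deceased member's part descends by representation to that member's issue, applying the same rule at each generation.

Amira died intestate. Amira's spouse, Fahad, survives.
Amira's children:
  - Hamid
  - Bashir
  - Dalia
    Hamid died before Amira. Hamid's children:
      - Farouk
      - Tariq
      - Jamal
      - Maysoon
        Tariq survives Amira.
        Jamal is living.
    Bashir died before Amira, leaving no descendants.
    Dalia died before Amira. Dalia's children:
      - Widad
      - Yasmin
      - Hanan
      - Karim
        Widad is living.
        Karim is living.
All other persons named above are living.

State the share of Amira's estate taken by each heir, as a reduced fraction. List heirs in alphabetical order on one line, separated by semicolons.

Fahad, as surviving spouse, takes 1/4.
The remaining 3/4 passes to Amira's descendants per stirpes.
Bashir left no surviving issue, so that branch lapses and is disregarded.
The 3/4 is divided into 2 equal shares of 3/8 among Hamid, Dalia.
Hamid predeceased; the 3/8 allotted to Hamid's branch passes to Hamid's issue by representation.
The 3/8 is divided into 4 equal shares of 3/32 among Farouk, Tariq, Jamal, Maysoon.
Farouk is living and takes 3/32.
Tariq is living and takes 3/32.
Jamal is living and takes 3/32.
Maysoon is living and takes 3/32.
Dalia predeceased; the 3/8 allotted to Dalia's branch passes to Dalia's issue by representation.
The 3/8 is divided into 4 equal shares of 3/32 among Widad, Yasmin, Hanan, Karim.
Widad is living and takes 3/32.
Yasmin is living and takes 3/32.
Hanan is living and takes 3/32.
Karim is living and takes 3/32.

Fahad 1/4; Farouk 3/32; Hanan 3/32; Jamal 3/32; Karim 3/32; Maysoon 3/32; Tariq 3/32; Widad 3/32; Yasmin 3/32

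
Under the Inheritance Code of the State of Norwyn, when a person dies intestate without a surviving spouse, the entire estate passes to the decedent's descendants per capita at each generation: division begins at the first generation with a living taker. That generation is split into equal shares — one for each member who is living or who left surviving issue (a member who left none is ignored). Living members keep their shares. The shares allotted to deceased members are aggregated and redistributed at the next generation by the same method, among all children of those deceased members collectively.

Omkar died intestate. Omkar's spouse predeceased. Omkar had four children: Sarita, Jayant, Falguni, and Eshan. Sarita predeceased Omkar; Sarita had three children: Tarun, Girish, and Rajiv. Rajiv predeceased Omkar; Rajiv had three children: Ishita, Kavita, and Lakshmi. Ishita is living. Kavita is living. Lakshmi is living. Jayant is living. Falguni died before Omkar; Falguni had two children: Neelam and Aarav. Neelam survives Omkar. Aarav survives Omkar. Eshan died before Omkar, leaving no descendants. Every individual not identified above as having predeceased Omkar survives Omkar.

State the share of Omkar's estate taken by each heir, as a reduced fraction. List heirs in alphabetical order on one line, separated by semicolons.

There is no surviving spouse, so the entire estate passes to Omkar's descendants per capita at each generation.
At generation 1 (Sarita, Jayant, Falguni) there are 3 shares of (1)/3 = 1/3 each.
Living: Jayant — each takes 1/3.
Deceased: Sarita and Falguni. Their combined 2/3 is pooled and carried to generation 2.
At generation 2 (Tarun, Girish, Rajiv, Neelam, Aarav) there are 5 shares of (2/3)/5 = 2/15 each.
Living: Tarun, Girish, Neelam, and Aarav — each takes 2/15.
Deceased: Rajiv. That 2/15 share is carried to generation 3.
At generation 3 (Ishita, Kavita, Lakshmi) there are 3 shares of (2/15)/3 = 2/45 each.
Living: Ishita, Kavita, and Lakshmi — each takes 2/45.

Aarav 2/15; Girish 2/15; Ishita 2/45; Jayant 1/3; Kavita 2/45; Lakshmi 2/45; Neelam 2/15; Tarun 2/15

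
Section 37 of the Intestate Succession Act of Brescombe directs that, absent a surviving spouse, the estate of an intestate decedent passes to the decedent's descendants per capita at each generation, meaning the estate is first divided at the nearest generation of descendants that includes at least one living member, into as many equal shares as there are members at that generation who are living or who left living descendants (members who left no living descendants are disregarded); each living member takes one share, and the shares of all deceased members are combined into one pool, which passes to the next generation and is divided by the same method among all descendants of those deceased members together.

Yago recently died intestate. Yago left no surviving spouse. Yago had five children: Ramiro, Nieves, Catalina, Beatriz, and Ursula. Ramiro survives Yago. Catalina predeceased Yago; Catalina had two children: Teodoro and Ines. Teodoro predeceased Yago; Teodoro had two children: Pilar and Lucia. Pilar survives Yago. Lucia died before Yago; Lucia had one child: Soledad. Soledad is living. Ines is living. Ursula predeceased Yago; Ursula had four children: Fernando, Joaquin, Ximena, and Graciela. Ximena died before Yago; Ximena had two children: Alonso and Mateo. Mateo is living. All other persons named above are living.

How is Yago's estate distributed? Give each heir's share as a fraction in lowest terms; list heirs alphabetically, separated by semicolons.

Alonso 1/30; Beatriz 1/5; Fernando 1/15; Graciela 1/15; Ines 1/15; Joaquin 1/15; Mateo 1/30; Nieves 1/5; Pilar 1/30; Ramiro 1/5; Soledad 1/30

There is no surviving spouse, so the entire estate passes to Yago's descendants per capita at each generation.
At generation 1 (Ramiro, Nieves, Catalina, Beatriz, Ursula) there are 5 shares of (1)/5 = 1/5 each.
Living: Ramiro, Nieves, and Beatriz — each takes 1/5.
Deceased: Catalina and Ursula. Their combined 2/5 is pooled and carried to generation 2.
At generation 2 (Teodoro, Ines, Fernando, Joaquin, Ximena, Graciela) there are 6 shares of (2/5)/6 = 1/15 each.
Living: Ines, Fernando, Joaquin, and Graciela — each takes 1/15.
Deceased: Teodoro and Ximena. Their combined 2/15 is pooled and carried to generation 3.
At generation 3 (Pilar, Lucia, Alonso, Mateo) there are 4 shares of (2/15)/4 = 1/30 each.
Living: Pilar, Alonso, and Mateo — each takes 1/30.
Deceased: Lucia. That 1/30 share is carried to generation 4.
At generation 4 (Soledad) there are 1 shares of (1/30)/1 = 1/30 each.
Living: Soledad — each takes 1/30.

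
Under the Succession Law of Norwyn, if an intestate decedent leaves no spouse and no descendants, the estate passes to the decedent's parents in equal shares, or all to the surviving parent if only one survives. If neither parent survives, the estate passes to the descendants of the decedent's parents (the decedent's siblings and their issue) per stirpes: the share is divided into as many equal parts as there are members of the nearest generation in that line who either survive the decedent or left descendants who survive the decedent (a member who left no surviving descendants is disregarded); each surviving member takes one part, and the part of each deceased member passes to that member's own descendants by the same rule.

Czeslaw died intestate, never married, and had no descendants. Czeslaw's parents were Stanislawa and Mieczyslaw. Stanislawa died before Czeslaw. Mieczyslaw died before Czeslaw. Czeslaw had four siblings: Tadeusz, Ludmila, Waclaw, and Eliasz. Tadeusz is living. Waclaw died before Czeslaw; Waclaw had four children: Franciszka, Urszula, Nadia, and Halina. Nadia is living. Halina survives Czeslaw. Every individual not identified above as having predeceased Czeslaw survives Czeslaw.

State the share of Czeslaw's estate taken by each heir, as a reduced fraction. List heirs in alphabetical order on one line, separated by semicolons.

Eliasz 1/4; Franciszka 1/16; Halina 1/16; Ludmila 1/4; Nadia 1/16; Tadeusz 1/4; Urszula 1/16

Neither parent survives and there are no descendants, so the estate passes to Czeslaw's siblings and their issue per stirpes.
The estate is divided into 4 equal shares of 1/4 among Tadeusz, Ludmila, Waclaw, Eliasz.
Tadeusz is living and takes 1/4.
Ludmila is living and takes 1/4.
Waclaw predeceased; the 1/4 allotted to Waclaw's branch passes to Waclaw's issue by representation.
The 1/4 is divided into 4 equal shares of 1/16 among Franciszka, Urszula, Nadia, Halina.
Franciszka is living and takes 1/16.
Urszula is living and takes 1/16.
Nadia is living and takes 1/16.
Halina is living and takes 1/16.
Eliasz is living and takes 1/4.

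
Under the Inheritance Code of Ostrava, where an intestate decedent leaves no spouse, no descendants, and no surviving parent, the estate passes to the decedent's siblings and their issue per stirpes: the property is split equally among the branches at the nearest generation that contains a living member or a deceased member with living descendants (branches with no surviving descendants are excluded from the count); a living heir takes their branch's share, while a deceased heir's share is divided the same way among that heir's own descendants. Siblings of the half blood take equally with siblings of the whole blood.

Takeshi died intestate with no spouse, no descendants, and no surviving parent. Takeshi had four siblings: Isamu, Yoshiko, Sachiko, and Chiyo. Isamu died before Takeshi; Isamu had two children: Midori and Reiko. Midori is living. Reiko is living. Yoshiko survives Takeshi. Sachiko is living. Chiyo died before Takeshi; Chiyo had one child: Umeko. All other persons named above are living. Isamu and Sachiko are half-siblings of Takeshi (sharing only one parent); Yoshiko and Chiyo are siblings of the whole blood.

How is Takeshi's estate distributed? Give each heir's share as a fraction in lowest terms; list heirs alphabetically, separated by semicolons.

No spouse, descendants, or parent survives, so the estate passes to Takeshi's siblings per stirpes.
Half-blood and whole-blood siblings take equally under the stated rule.
The estate is divided into 4 equal shares of 1/4 among Isamu, Yoshiko, Sachiko, Chiyo.
Isamu predeceased; the 1/4 allotted to Isamu's branch passes to Isamu's issue by representation.
The 1/4 is divided into 2 equal shares of 1/8 among Midori, Reiko.
Midori is living and takes 1/8.
Reiko is living and takes 1/8.
Yoshiko is living and takes 1/4.
Sachiko is living and takes 1/4.
Chiyo predeceased; the 1/4 allotted to Chiyo's branch passes to Chiyo's issue by representation.
Umeko is the sole taker at this level and receives the full 1/4.

Midori 1/8; Reiko 1/8; Sachiko 1/4; Umeko 1/4; Yoshiko 1/4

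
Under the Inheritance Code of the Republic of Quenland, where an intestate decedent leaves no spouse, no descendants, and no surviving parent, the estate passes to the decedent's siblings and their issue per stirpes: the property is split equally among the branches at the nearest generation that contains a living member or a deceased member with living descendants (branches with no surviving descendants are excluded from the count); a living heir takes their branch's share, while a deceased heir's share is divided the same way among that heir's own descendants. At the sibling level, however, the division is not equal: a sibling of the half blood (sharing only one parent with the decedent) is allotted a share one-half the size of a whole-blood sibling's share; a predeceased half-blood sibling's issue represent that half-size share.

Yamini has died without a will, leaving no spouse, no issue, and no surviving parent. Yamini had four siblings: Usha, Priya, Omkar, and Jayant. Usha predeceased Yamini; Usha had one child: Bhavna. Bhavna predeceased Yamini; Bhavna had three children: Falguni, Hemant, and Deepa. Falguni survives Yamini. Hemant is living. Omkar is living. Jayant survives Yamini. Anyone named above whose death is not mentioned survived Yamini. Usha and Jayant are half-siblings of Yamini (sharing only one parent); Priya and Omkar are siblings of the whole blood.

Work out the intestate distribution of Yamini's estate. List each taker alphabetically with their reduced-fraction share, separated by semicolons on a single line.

Deepa 1/18; Falguni 1/18; Hemant 1/18; Jayant 1/6; Omkar 1/3; Priya 1/3

No spouse, descendants, or parent survives, so the estate passes to Yamini's siblings per stirpes.
Half-blood siblings count for one-half the weight of whole-blood siblings at the initial division.
Dividing 1 in proportion to weights (total weight 3): Usha (weight 1/2) → 1/6; Priya (weight 1) → 1/3; Omkar (weight 1) → 1/3; Jayant (weight 1/2) → 1/6.
Usha predeceased; the 1/6 allotted to Usha's branch passes to Usha's issue by representation.
Bhavna's line is the sole branch at this level, so the full 1/6 passes to Bhavna's issue by representation.
The 1/6 is divided into 3 equal shares of 1/18 among Falguni, Hemant, Deepa.
Falguni is living and takes 1/18.
Hemant is living and takes 1/18.
Deepa is living and takes 1/18.
Priya is living and takes 1/3.
Omkar is living and takes 1/3.
Jayant is living and takes 1/6.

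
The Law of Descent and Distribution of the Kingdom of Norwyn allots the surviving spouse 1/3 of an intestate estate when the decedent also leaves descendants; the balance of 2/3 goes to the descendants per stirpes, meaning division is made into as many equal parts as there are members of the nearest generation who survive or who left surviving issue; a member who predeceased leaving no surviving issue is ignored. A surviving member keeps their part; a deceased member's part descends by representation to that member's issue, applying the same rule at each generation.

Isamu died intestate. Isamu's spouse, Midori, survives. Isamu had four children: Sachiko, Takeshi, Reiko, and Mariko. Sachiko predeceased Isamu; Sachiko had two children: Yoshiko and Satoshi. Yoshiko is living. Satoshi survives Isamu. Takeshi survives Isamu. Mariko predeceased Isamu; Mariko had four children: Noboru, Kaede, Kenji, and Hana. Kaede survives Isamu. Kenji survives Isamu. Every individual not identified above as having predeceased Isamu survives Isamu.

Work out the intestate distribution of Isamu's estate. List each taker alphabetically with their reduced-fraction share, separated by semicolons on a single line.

Midori, as surviving spouse, takes 1/3.
The remaining 2/3 passes to Isamu's descendants per stirpes.
The 2/3 is divided into 4 equal shares of 1/6 among Sachiko, Takeshi, Reiko, Mariko.
Sachiko predeceased; the 1/6 allotted to Sachiko's branch passes to Sachiko's issue by representation.
The 1/6 is divided into 2 equal shares of 1/12 among Yoshiko, Satoshi.
Yoshiko is living and takes 1/12.
Satoshi is living and takes 1/12.
Takeshi is living and takes 1/6.
Reiko is living and takes 1/6.
Mariko predeceased; the 1/6 allotted to Mariko's branch passes to Mariko's issue by representation.
The 1/6 is divided into 4 equal shares of 1/24 among Noboru, Kaede, Kenji, Hana.
Noboru is living and takes 1/24.
Kaede is living and takes 1/24.
Kenji is living and takes 1/24.
Hana is living and takes 1/24.

Hana 1/24; Kaede 1/24; Kenji 1/24; Midori 1/3; Noboru 1/24; Reiko 1/6; Satoshi 1/12; Takeshi 1/6; Yoshiko 1/12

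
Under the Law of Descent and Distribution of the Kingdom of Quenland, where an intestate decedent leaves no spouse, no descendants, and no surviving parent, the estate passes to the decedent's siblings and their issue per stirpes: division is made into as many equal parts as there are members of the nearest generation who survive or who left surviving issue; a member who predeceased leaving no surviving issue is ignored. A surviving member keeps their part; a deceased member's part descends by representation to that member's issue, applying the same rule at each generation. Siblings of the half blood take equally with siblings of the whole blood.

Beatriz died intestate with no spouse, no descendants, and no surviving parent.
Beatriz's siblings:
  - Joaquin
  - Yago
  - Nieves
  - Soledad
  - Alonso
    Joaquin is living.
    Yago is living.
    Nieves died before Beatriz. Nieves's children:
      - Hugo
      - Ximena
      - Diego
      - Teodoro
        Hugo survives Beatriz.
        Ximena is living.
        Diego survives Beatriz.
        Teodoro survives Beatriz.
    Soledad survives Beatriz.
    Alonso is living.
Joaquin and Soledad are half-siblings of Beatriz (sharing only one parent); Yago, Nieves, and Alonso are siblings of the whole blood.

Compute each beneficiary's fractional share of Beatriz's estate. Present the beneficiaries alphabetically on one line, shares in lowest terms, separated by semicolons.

No spouse, descendants, or parent survives, so the estate passes to Beatriz's siblings per stirpes.
Half-blood and whole-blood siblings take equally under the stated rule.
The estate is divided into 5 equal shares of 1/5 among Joaquin, Yago, Nieves, Soledad, Alonso.
Joaquin is living and takes 1/5.
Yago is living and takes 1/5.
Nieves predeceased; the 1/5 allotted to Nieves's branch passes to Nieves's issue by representation.
The 1/5 is divided into 4 equal shares of 1/20 among Hugo, Ximena, Diego, Teodoro.
Hugo is living and takes 1/20.
Ximena is living and takes 1/20.
Diego is living and takes 1/20.
Teodoro is living and takes 1/20.
Soledad is living and takes 1/5.
Alonso is living and takes 1/5.

Alonso 1/5; Diego 1/20; Hugo 1/20; Joaquin 1/5; Soledad 1/5; Teodoro 1/20; Ximena 1/20; Yago 1/5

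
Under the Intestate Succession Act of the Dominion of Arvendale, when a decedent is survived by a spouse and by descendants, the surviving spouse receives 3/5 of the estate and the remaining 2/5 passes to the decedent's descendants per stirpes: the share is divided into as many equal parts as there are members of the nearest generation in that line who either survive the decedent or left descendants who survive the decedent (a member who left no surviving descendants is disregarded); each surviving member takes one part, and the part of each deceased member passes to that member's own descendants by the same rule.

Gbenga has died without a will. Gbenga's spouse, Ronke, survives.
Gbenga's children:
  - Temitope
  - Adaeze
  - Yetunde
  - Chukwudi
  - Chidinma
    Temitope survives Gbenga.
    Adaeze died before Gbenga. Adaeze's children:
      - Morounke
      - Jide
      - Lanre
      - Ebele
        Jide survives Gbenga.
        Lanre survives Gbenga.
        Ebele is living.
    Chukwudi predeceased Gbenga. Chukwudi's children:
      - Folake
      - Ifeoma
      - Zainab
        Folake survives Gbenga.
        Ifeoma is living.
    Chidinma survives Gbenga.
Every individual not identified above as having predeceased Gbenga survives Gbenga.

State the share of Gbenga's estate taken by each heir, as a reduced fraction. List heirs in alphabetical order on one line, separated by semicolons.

Ronke, as surviving spouse, takes 3/5.
The remaining 2/5 passes to Gbenga's descendants per stirpes.
The 2/5 is divided into 5 equal shares of 2/25 among Temitope, Adaeze, Yetunde, Chukwudi, Chidinma.
Temitope is living and takes 2/25.
Adaeze predeceased; the 2/25 allotted to Adaeze's branch passes to Adaeze's issue by representation.
The 2/25 is divided into 4 equal shares of 1/50 among Morounke, Jide, Lanre, Ebele.
Morounke is living and takes 1/50.
Jide is living and takes 1/50.
Lanre is living and takes 1/50.
Ebele is living and takes 1/50.
Yetunde is living and takes 2/25.
Chukwudi predeceased; the 2/25 allotted to Chukwudi's branch passes to Chukwudi's issue by representation.
The 2/25 is divided into 3 equal shares of 2/75 among Folake, Ifeoma, Zainab.
Folake is living and takes 2/75.
Ifeoma is living and takes 2/75.
Zainab is living and takes 2/75.
Chidinma is living and takes 2/25.

Chidinma 2/25; Ebele 1/50; Folake 2/75; Ifeoma 2/75; Jide 1/50; Lanre 1/50; Morounke 1/50; Ronke 3/5; Temitope 2/25; Yetunde 2/25; Zainab 2/75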